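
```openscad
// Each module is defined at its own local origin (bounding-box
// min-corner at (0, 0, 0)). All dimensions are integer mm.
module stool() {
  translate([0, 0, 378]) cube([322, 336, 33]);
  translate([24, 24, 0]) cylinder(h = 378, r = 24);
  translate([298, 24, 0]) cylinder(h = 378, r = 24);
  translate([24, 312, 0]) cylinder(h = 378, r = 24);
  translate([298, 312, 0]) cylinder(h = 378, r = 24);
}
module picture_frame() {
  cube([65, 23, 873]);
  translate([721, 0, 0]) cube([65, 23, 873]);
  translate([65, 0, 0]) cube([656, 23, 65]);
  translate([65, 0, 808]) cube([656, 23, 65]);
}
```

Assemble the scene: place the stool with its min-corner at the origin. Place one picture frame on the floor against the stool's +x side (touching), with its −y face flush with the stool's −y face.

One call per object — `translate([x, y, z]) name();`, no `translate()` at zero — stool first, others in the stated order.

stool();
translate([322, 0, 0]) picture_frame();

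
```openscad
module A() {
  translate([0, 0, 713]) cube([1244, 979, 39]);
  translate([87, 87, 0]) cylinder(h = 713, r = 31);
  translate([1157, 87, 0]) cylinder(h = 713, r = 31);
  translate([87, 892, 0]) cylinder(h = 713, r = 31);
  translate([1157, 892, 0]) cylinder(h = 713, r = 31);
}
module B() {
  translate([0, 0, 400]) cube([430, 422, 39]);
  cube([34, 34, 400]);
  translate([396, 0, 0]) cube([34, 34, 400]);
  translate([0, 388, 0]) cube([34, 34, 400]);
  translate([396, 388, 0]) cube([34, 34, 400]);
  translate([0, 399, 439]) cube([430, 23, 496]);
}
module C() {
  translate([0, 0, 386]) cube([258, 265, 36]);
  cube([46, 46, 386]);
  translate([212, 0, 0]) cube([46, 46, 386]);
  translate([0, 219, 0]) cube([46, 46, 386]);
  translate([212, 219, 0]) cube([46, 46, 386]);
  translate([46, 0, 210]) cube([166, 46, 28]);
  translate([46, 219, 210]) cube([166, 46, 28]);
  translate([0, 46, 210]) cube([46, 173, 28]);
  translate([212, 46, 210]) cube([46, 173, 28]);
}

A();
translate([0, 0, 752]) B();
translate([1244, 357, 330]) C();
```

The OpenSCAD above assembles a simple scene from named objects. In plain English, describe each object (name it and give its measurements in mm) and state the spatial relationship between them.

A is a table with a 1244×979 mm rectangular top, 39 mm thick, top surface at z = 752 mm, supported by four round legs of 62 mm diameter, each leg's bounding box inset 56 mm from the nearest pair of top edges, running from the floor.

B is a chair: 430×422 mm seat, 39 mm thick, top at z = 439 mm, on four 34 mm square corner legs flush with the seat edges. A 23 mm thick backrest slab spans the full seat width, extending 496 mm above the seat top, its back face flush with the seat's +y edge.

C is a simple wooden stool: a rectangular seat 258 mm (x) by 265 mm (y), 36 mm thick, top face at z = 422 mm, on four square legs, each 46×46 mm in cross-section. The legs rest on z = 0, each flush with a corner of the seat. Four stretchers, 46 mm wide and 28 mm tall, connect adjacent legs with their undersides at z = 210 mm, each running between the inner faces of the legs it joins and aligned with the legs' outer faces on the other axis.

The chair is on top of the table. The stool is beside the table with their tops flush at z = 752.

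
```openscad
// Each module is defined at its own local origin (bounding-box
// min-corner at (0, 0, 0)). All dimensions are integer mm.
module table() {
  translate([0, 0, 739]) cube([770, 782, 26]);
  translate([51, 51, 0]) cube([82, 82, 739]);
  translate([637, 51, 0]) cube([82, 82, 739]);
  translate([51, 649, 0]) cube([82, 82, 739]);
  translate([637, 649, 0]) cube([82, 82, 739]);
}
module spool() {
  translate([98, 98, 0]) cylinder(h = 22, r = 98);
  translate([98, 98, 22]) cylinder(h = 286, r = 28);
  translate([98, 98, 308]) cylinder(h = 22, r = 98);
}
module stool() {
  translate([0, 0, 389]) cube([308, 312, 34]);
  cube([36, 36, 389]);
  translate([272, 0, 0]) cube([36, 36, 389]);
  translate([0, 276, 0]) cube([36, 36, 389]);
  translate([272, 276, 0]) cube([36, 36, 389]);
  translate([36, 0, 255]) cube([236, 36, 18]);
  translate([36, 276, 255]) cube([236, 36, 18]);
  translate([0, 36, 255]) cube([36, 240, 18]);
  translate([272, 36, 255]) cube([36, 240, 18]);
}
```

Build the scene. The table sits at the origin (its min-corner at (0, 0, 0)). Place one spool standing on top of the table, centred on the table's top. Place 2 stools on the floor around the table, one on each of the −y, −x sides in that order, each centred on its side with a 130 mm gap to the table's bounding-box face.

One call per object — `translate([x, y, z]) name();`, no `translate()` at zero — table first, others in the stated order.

table();
translate([287, 293, 765]) spool();
translate([231, -442, 0]) stool();
translate([-438, 235, 0]) stool();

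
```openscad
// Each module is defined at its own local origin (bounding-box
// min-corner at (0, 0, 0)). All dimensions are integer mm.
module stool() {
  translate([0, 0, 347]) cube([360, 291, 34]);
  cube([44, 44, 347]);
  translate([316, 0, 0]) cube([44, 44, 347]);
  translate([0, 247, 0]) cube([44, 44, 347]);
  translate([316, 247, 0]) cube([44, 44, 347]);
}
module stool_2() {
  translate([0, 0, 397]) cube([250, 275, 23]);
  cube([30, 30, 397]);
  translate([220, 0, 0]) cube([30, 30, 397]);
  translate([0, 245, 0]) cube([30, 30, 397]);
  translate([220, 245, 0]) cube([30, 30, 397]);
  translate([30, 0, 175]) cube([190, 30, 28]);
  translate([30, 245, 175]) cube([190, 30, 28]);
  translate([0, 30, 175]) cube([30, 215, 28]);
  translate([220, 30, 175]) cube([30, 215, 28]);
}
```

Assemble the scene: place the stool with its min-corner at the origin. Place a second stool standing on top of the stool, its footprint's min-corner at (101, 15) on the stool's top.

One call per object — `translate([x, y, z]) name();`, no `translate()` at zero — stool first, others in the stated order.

stool();
translate([101, 15, 381]) stool_2();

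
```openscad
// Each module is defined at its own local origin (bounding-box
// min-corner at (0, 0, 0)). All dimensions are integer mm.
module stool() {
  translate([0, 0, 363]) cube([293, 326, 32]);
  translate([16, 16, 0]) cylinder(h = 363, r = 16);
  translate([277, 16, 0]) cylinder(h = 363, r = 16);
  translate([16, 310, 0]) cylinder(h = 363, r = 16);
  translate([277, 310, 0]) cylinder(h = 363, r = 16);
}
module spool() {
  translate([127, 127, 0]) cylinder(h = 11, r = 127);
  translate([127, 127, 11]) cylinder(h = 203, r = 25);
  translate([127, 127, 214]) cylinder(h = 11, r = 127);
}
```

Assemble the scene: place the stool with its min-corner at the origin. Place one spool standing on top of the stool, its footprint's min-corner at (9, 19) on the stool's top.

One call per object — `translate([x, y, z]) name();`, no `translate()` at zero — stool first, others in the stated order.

stool();
translate([9, 19, 395]) spool();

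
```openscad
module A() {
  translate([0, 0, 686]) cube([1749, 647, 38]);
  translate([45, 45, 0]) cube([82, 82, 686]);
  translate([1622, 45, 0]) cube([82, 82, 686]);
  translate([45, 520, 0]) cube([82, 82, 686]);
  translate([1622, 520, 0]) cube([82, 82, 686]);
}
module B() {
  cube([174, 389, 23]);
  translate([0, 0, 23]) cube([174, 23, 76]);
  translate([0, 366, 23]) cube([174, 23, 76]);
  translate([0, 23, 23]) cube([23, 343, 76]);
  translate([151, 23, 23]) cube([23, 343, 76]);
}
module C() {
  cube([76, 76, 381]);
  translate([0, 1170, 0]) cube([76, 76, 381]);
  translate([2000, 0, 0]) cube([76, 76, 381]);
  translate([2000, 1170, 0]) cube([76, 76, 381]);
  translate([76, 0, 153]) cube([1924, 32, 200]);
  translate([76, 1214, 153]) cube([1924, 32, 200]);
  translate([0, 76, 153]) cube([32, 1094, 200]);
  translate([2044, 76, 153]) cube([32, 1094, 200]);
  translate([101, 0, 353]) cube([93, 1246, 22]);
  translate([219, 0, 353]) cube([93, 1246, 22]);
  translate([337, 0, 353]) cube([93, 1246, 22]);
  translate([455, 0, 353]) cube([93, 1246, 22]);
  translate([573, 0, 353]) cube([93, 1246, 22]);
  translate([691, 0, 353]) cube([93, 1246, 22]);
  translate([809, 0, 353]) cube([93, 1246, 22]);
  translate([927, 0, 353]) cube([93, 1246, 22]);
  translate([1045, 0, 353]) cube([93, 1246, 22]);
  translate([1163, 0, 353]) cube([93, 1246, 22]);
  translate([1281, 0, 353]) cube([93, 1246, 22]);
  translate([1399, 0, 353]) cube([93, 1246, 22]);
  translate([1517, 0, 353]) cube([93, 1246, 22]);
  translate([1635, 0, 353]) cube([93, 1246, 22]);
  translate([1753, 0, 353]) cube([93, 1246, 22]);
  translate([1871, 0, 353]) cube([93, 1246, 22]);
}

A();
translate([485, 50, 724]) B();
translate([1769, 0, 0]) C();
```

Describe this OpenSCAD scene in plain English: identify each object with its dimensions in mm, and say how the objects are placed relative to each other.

A is a table with a 1749×647 mm rectangular top, 38 mm thick, top surface at z = 724 mm, supported by four 82×82 mm square legs, each inset 45 mm from the nearest pair of top edges, running from the floor.

B is an open storage box with external size 174×389×99 mm and wall thickness 23 mm (the base is also 23 mm thick). The base covers the whole footprint; the four walls stand on the base, with the y-facing walls full-width and the x-facing walls fitting between their inner faces.

C is a bed frame 2076 mm long (x) by 1246 mm wide (y). Four 76×76 mm corner posts, 381 mm tall, at the corners of the footprint. Four rails of 32 mm thickness and 200 mm height run between adjacent posts with their undersides at z = 153 mm, their outer faces flush with the outside of the frame (the two x-running rails run between the posts' inner faces; the two y-running rails run between the posts' inner faces). 16 slats, each 93 mm wide (x) and 22 mm thick, lie across the top of the two x-running rails, running the full 1246 mm width of the frame in y; the slats are evenly spaced along x between the inner faces of the end posts with equal gaps (rounded down to the nearest mm) at the −x end and between each pair — any rounding remainder accumulates at the +x end.

The open box is on top of the table. The bed frame is on the floor beside the table on its +x side.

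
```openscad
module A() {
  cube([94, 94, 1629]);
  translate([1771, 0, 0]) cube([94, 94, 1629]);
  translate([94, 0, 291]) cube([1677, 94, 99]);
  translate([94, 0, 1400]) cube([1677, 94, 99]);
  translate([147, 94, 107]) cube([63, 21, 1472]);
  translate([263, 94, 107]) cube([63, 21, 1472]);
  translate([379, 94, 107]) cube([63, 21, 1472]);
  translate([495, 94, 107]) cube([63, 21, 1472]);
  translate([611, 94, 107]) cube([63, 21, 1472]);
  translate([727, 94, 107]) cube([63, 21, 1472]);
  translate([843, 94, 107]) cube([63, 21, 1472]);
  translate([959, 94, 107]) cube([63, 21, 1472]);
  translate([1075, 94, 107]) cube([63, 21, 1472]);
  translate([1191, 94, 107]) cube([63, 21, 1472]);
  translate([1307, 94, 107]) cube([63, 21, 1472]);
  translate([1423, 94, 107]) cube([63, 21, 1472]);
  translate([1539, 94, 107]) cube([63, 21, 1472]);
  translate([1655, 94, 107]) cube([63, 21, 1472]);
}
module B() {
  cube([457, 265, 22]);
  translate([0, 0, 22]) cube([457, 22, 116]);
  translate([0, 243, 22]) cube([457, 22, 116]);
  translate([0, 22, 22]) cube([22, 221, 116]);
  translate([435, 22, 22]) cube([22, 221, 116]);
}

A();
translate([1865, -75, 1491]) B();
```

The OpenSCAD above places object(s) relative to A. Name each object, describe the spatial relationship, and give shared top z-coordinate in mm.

A is a fence section. B is an open box. The open box is beside the fence section with their tops flush at z = 1629. The shared top z-coordinate is 1629 mm.

Both tops at z = 1629 mm.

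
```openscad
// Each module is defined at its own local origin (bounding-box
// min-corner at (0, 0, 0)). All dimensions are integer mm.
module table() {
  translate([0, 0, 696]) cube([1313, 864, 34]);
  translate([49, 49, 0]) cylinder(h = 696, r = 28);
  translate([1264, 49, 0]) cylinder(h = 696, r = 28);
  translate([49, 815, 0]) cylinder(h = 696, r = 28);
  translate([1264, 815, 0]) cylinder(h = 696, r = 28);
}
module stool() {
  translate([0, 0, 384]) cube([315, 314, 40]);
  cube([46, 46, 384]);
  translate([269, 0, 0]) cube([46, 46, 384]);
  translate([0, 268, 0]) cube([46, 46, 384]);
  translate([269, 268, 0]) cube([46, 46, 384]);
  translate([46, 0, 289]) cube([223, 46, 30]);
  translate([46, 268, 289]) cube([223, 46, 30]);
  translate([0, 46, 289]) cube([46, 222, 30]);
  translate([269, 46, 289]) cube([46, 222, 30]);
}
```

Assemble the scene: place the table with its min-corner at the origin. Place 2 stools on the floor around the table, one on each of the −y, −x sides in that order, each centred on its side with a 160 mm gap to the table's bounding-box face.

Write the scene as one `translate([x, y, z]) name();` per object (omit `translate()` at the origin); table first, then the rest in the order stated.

table();
translate([499, -474, 0]) stool();
translate([-475, 275, 0]) stool();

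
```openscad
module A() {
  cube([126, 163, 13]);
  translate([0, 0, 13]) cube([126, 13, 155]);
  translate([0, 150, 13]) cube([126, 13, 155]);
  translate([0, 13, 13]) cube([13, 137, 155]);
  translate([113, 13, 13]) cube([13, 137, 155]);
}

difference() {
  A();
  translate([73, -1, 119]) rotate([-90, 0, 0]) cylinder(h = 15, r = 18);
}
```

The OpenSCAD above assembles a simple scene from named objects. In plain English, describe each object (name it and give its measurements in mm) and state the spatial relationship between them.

A is an open storage box with external size 126×163×168 mm and wall thickness 13 mm (the base is also 13 mm thick). The base covers the whole footprint; the four walls stand on the base, with the y-facing walls full-width and the x-facing walls fitting between their inner faces.

The open box has a circular hole of radius 18 mm through its front wall, centred at (x = 73, z = 119).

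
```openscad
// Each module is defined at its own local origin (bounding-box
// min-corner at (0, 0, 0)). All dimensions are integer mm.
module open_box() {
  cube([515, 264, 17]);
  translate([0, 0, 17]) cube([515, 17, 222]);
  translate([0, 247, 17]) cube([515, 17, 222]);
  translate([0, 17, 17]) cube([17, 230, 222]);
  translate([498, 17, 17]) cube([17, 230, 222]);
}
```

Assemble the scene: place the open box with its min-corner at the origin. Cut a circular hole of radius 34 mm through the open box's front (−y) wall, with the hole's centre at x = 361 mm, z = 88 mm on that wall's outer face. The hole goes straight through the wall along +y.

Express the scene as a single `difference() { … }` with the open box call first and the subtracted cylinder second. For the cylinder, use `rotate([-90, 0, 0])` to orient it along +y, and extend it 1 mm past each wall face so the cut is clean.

difference() {
  open_box();
  translate([361, -1, 88]) rotate([-90, 0, 0]) cylinder(h = 19, r = 34);
}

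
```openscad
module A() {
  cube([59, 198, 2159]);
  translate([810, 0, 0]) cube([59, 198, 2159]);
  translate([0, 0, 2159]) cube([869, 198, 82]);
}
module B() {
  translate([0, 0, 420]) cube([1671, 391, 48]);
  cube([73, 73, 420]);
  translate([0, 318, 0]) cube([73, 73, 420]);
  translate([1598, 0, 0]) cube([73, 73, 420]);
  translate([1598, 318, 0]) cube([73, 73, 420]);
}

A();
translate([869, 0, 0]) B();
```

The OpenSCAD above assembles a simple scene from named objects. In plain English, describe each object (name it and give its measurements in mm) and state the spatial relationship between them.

A is a door frame. The clear opening is 751 mm wide and 2159 mm high. Two 59 mm wide jambs, 198 mm deep, stand either side of the opening from the floor to the top of the opening. A 82 mm thick head sits across the top of both jambs, spanning the full outside width of the frame.

B is a bench: a 1671×391 mm seat slab, 48 mm thick, top at z = 468 mm, on four 73×73 mm square legs flush with the seat corners and standing on z = 0.

The bench is against the door frame's +x side, with their −y faces flush.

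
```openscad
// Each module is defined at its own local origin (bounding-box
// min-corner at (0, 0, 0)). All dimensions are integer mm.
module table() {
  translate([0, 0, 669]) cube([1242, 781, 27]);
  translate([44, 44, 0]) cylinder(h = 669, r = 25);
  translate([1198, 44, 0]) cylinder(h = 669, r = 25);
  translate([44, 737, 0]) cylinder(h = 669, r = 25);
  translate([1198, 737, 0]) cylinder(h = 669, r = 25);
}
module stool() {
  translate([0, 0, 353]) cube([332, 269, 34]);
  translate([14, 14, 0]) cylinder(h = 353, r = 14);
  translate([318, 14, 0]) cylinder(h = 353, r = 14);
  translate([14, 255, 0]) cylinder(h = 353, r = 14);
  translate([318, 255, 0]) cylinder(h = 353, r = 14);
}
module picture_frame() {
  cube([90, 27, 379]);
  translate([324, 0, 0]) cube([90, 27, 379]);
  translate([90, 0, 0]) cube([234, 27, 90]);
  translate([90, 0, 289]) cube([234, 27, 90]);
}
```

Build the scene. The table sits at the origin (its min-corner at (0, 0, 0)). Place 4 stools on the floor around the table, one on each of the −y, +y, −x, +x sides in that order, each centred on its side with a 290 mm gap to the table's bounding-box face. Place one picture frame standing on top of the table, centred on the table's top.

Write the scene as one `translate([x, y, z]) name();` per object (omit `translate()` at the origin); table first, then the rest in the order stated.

table();
translate([455, -559, 0]) stool();
translate([455, 1071, 0]) stool();
translate([-622, 256, 0]) stool();
translate([1532, 256, 0]) stool();
translate([414, 377, 696]) picture_frame();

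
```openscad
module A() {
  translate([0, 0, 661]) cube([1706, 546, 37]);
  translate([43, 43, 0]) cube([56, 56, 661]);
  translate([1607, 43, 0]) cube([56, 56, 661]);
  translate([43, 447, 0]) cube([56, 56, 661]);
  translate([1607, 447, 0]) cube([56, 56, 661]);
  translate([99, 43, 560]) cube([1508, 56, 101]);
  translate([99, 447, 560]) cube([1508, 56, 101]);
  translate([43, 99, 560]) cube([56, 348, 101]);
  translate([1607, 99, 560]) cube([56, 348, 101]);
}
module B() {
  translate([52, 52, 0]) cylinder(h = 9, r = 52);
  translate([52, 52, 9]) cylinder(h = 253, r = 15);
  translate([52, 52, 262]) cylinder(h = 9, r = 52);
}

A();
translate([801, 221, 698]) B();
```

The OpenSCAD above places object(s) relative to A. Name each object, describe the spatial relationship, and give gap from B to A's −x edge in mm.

A is a table. B is a spool. The spool is on top of the table, centred. The gap from the spool to the table's −x edge is 801 mm.

The spool's min-x is at 801; the table's min-x is 0; gap = 801 mm.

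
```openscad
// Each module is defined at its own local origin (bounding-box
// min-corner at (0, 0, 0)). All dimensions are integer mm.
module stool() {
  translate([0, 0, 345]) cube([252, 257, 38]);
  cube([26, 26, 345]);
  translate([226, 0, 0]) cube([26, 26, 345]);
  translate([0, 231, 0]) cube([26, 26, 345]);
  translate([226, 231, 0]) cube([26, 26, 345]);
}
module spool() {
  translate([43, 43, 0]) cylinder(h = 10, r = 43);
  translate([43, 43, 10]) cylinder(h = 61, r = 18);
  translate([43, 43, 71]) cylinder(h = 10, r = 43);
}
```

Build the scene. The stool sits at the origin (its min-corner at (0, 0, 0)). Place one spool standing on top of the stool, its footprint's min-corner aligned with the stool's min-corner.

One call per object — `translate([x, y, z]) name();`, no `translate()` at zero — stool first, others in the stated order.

stool();
translate([0, 0, 383]) spool();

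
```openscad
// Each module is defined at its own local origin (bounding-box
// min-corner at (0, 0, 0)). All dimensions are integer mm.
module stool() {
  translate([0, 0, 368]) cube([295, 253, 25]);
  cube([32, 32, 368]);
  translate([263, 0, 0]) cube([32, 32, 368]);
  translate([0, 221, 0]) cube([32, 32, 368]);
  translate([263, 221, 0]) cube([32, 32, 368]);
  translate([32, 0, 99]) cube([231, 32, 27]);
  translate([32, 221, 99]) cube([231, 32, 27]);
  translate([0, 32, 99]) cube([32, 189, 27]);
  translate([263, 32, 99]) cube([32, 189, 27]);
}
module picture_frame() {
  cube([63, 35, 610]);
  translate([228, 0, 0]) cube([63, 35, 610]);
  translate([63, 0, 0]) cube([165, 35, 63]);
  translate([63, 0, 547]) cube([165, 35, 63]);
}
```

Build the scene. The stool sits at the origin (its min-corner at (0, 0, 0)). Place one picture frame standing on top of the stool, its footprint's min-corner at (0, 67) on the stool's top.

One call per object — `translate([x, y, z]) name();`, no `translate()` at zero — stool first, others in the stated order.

stool();
translate([0, 67, 393]) picture_frame();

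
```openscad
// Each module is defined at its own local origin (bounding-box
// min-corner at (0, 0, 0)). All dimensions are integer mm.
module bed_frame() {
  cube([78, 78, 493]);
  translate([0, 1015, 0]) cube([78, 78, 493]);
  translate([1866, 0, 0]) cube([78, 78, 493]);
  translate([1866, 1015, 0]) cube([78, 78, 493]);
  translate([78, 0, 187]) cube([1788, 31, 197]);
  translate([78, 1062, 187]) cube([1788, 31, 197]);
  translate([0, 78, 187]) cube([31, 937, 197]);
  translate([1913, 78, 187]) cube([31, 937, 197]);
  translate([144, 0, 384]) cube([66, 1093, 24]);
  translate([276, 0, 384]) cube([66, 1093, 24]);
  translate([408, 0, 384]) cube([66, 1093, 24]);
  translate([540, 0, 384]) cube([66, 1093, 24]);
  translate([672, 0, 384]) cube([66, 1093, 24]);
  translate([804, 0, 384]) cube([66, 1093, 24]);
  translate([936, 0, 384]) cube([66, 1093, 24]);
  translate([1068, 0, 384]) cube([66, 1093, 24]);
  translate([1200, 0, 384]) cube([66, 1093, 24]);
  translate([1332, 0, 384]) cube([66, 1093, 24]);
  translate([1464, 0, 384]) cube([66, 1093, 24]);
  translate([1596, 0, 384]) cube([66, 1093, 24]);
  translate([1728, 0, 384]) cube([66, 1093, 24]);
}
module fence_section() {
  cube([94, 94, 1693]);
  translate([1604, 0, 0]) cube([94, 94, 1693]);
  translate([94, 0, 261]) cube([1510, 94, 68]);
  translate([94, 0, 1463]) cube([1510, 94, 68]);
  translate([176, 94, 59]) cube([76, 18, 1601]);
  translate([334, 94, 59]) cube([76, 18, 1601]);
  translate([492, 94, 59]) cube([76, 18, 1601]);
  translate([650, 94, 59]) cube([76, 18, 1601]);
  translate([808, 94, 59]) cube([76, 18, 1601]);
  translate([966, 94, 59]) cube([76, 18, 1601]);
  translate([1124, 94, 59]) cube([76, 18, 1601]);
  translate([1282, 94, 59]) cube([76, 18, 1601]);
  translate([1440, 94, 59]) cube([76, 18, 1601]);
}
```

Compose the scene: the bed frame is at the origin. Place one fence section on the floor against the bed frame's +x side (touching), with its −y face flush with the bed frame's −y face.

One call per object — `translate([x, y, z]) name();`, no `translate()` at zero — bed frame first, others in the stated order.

bed_frame();
translate([1944, 0, 0]) fence_section();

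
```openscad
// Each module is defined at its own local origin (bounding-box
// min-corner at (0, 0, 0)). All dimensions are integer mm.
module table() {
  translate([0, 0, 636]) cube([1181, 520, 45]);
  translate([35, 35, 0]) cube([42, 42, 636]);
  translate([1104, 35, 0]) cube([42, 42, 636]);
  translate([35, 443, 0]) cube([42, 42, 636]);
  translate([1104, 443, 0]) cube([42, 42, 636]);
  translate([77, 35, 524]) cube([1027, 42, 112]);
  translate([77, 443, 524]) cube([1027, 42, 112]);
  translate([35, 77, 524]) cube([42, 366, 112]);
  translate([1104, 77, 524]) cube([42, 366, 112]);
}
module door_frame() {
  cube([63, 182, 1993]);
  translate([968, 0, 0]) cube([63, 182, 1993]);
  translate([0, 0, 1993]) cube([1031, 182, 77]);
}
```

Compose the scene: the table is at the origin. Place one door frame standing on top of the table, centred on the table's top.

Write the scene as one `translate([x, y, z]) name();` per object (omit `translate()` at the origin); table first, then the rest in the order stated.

table();
translate([75, 169, 681]) door_frame();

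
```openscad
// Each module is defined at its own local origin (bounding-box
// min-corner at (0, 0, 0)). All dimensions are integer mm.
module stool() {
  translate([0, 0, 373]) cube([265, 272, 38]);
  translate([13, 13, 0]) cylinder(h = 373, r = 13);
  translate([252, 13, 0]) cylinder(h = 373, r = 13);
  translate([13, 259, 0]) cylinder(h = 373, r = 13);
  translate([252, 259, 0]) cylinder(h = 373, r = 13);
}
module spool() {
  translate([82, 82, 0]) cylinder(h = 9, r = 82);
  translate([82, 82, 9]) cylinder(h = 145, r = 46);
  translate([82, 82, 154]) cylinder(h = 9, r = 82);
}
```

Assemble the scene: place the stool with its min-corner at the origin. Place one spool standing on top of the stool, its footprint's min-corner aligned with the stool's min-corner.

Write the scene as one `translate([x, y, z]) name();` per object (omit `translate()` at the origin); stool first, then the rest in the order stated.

stool();
translate([0, 0, 411]) spool();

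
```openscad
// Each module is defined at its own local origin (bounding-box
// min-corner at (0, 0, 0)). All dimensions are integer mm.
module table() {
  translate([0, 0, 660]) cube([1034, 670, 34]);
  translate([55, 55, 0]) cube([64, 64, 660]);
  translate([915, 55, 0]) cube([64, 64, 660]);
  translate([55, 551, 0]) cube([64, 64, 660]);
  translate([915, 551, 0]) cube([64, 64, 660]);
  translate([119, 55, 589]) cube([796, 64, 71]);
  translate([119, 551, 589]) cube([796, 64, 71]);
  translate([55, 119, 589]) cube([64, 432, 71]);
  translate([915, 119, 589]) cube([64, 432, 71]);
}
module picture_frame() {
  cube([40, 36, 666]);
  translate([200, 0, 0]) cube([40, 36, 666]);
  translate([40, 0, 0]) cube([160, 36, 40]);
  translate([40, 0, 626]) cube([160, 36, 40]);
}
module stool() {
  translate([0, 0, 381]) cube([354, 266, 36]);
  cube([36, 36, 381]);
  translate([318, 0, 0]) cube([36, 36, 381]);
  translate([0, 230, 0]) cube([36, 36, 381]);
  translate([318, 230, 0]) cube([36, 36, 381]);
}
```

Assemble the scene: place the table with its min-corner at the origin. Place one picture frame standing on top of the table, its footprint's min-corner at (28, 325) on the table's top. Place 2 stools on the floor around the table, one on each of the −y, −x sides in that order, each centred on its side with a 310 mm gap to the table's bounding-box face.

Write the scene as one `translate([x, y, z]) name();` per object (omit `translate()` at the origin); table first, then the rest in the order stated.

table();
translate([28, 325, 694]) picture_frame();
translate([340, -576, 0]) stool();
translate([-664, 202, 0]) stool();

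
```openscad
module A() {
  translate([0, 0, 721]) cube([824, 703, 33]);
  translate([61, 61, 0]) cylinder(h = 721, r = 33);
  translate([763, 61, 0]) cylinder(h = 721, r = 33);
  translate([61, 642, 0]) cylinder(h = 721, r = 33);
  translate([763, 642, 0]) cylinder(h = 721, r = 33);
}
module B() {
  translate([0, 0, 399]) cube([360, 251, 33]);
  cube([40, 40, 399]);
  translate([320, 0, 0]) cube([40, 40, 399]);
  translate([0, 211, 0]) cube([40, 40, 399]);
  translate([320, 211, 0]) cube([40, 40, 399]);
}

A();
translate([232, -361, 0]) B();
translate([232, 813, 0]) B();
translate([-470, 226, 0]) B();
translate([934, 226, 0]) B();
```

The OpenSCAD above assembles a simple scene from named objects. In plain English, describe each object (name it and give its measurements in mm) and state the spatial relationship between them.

A is a table: top 824 mm (x) × 703 mm (y), 33 mm thick, upper face at z = 754 mm, on four round legs of 66 mm diameter, each leg's bounding box inset 28 mm from the nearest pair of top edges, running from z = 0 to the bottom of the top.

B is a simple wooden stool: a rectangular seat 360 mm (x) by 251 mm (y), 33 mm thick, top face at z = 432 mm, on four square legs, each 40×40 mm in cross-section. The legs rest on z = 0, each flush with a corner of the seat.

Four stools sit around the table at the −y, +y, −x, +x sides.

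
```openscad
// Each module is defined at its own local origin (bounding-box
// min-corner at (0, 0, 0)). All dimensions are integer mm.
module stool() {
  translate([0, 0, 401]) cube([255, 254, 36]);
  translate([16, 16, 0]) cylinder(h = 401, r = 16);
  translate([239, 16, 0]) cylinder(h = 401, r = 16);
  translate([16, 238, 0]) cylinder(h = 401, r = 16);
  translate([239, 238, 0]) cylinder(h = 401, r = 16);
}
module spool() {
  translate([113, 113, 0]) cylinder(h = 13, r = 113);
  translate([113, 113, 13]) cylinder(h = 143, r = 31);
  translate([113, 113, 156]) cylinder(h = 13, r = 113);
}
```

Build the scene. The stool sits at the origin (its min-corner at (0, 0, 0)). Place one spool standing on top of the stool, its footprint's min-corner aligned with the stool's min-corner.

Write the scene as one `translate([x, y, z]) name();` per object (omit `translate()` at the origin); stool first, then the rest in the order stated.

stool();
translate([0, 0, 437]) spool();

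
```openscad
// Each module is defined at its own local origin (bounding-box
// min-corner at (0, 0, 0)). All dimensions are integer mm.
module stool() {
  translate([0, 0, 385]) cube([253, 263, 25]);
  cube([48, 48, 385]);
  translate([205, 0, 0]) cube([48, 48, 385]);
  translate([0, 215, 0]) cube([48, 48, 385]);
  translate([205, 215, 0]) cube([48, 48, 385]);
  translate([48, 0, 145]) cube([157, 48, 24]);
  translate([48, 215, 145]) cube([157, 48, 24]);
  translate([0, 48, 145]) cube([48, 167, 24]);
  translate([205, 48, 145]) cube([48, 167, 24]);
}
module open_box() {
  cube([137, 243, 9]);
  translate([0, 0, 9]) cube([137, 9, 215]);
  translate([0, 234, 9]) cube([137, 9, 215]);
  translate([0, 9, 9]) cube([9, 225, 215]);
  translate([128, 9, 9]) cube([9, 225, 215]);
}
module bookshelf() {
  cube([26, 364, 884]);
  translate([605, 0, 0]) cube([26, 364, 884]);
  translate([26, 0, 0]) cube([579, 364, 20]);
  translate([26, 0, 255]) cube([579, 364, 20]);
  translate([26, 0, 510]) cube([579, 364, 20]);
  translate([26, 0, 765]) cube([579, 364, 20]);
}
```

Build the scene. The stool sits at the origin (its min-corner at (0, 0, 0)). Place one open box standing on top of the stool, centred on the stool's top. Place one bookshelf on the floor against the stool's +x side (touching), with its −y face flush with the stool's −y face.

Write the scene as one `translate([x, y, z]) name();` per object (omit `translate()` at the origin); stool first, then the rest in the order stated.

stool();
translate([58, 10, 410]) open_box();
translate([253, 0, 0]) bookshelf();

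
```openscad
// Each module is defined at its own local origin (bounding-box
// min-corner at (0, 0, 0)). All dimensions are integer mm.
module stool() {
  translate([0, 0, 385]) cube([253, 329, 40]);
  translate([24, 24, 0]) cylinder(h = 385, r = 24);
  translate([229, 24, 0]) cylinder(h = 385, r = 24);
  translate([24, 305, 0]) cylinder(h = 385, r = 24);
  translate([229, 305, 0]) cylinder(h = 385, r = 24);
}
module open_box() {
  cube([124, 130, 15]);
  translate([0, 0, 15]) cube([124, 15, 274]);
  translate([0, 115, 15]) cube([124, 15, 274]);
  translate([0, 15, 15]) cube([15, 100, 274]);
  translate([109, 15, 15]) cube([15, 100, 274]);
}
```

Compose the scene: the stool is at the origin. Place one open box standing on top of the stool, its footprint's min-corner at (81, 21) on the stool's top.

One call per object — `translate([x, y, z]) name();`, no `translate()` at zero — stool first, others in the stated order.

stool();
translate([81, 21, 425]) open_box();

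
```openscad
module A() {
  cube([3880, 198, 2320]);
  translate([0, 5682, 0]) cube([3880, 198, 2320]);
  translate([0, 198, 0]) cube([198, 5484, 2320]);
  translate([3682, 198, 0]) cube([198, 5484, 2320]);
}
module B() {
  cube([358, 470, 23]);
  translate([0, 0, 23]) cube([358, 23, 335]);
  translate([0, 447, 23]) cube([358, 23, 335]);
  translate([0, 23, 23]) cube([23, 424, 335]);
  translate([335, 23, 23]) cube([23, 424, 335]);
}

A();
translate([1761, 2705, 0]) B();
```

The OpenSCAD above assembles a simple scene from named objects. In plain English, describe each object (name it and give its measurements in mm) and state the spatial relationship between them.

A is the wall frame of a small rectangular building: four walls, each 2320 mm tall and 198 mm thick, enclosing a footprint 3880 mm (x) by 5880 mm (y) outside-to-outside, with no floor or roof. The front and back walls (the −y and +y sides) span the full width; the two side walls fit between them.

B is an open storage box with external size 358×470×358 mm and wall thickness 23 mm (the base is also 23 mm thick). The base covers the whole footprint; the four walls stand on the base, with the y-facing walls full-width and the x-facing walls fitting between their inner faces.

The open box sits inside the house frame, centred.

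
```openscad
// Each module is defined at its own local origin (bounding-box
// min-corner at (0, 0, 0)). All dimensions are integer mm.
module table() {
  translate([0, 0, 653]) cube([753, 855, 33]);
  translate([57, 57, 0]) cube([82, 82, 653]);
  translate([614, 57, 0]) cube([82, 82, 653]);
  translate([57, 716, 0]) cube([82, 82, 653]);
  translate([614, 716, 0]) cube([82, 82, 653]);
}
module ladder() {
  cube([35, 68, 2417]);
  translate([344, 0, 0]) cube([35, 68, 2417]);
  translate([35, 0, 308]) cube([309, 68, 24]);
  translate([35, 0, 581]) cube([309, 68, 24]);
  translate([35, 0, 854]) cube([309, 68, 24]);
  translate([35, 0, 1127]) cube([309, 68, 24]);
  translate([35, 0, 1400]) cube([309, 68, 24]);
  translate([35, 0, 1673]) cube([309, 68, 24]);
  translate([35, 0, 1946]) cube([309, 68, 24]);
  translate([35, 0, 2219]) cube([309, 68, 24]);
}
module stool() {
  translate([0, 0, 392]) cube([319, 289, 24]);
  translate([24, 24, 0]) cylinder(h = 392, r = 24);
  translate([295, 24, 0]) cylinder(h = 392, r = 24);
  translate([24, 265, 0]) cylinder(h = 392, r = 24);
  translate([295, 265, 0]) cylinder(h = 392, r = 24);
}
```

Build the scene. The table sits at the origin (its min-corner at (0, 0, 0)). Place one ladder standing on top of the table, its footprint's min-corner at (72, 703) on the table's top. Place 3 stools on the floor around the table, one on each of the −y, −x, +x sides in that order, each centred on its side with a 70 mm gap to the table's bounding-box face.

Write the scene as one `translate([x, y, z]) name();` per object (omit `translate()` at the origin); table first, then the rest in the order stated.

table();
translate([72, 703, 686]) ladder();
translate([217, -359, 0]) stool();
translate([-389, 283, 0]) stool();
translate([823, 283, 0]) stool();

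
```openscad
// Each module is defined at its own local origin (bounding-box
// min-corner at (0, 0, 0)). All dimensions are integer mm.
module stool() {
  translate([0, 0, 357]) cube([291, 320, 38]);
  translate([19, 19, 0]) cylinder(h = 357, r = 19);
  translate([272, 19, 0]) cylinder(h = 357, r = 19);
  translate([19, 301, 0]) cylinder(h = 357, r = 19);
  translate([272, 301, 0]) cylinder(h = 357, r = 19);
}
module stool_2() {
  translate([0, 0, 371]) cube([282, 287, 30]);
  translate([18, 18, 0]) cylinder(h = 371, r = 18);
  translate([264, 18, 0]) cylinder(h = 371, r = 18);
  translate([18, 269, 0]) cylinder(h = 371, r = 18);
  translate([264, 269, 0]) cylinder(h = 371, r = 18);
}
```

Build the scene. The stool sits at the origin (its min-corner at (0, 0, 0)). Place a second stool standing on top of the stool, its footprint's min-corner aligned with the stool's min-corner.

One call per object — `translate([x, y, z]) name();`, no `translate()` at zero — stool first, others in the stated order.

stool();
translate([0, 0, 395]) stool_2();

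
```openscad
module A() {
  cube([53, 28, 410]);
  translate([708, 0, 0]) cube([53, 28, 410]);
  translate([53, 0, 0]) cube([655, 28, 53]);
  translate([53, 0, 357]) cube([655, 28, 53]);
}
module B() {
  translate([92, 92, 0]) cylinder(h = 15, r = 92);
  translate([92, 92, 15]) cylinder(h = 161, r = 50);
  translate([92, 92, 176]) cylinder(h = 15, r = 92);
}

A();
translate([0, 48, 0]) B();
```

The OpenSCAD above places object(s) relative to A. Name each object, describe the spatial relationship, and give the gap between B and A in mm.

The spool's nearest face is 20 mm from the picture frame's +y face.

A is a picture frame. B is a spool. The spool is on the floor beside the picture frame on its +y side. The gap between the spool and the picture frame is 20 mm.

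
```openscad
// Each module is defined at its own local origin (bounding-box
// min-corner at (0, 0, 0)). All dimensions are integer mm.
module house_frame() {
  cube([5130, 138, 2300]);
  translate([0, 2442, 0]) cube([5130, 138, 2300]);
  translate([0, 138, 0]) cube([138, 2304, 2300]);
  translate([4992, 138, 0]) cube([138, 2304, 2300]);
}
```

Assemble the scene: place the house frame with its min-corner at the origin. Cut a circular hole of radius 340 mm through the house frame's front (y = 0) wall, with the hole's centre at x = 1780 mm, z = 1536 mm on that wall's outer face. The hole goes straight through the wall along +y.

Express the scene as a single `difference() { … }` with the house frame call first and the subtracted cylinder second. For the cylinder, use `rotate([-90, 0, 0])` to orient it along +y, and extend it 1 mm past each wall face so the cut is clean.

difference() {
  house_frame();
  translate([1780, -1, 1536]) rotate([-90, 0, 0]) cylinder(h = 140, r = 340);
}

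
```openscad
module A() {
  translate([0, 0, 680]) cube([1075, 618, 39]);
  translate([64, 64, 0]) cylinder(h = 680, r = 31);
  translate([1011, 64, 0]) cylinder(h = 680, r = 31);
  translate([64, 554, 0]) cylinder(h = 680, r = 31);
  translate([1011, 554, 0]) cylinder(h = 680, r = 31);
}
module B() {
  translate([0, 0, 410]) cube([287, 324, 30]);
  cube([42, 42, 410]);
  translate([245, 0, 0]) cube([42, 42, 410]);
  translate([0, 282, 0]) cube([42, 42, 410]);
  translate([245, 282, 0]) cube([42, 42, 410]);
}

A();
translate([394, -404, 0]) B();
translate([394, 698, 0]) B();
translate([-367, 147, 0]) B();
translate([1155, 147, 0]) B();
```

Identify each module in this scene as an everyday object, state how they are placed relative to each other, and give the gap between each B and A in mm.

A is a table. B is a stool. Four stools sit around the table at the −y, +y, −x, +x sides. The gap between each stool and the table is 80 mm.

Each stool's nearest face is 80 mm from the table's bounding box.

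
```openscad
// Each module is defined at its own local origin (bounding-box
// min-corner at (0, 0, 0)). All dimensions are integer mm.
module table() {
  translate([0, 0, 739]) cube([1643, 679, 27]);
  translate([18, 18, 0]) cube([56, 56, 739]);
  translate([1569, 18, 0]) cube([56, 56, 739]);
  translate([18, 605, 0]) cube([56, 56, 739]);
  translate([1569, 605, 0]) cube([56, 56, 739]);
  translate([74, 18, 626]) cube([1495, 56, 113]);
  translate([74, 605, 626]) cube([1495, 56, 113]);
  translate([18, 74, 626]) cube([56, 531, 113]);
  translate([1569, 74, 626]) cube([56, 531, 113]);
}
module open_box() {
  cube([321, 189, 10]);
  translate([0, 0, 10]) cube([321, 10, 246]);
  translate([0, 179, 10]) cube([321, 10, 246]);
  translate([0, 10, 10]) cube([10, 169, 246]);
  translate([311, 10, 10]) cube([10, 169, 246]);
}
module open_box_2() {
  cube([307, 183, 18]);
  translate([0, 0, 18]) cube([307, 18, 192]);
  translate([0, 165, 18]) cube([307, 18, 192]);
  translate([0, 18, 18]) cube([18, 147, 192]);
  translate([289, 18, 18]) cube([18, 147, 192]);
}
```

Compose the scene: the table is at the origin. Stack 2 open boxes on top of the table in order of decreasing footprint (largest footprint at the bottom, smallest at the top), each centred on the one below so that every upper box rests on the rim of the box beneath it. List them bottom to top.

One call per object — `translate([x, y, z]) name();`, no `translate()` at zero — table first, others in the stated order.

table();
translate([661, 245, 766]) open_box();
translate([668, 248, 1022]) open_box_2();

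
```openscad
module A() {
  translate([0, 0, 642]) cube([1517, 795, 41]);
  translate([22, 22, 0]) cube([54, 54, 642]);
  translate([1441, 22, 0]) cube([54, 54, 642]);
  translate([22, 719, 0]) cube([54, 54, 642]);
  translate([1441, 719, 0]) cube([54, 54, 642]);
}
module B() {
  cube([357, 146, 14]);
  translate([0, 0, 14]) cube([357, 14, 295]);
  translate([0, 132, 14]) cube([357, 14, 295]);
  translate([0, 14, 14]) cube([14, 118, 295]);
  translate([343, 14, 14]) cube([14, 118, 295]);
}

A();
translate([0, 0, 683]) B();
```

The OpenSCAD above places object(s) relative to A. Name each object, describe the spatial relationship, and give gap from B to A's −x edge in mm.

The open box's min-x is at 0; the table's min-x is 0; gap = 0 mm.

A is a table. B is an open box. The open box is on top of the table. The gap from the open box to the table's −x edge is 0 mm.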